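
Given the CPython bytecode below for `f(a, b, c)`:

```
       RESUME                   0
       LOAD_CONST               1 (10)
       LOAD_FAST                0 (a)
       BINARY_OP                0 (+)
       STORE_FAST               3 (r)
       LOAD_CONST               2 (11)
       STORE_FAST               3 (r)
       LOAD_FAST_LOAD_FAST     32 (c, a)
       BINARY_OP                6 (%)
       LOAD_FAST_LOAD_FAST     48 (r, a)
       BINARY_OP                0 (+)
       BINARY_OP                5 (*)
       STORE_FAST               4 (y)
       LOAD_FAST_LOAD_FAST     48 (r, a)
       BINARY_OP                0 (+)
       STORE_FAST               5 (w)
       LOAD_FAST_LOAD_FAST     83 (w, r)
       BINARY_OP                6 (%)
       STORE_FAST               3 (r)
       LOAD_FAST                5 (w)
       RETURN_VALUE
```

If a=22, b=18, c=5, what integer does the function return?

LOAD_CONST → push 10. Stack: [10]
LOAD_FAST a → push 22. Stack: [10, 22]
BINARY_OP + → 10 + 22 = 32. Stack: [32]
STORE_FAST r → r=32. Stack: []
LOAD_CONST → push 11. Stack: [11]
STORE_FAST r → r=11. Stack: []
LOAD_FAST_LOAD_FAST c,a → push 5,22. Stack: [5, 22]
BINARY_OP % → 5 % 22 = 5. Stack: [5]
LOAD_FAST_LOAD_FAST r,a → push 11,22. Stack: [5, 11, 22]
BINARY_OP + → 11 + 22 = 33. Stack: [5, 33]
BINARY_OP * → 5 * 33 = 165. Stack: [165]
STORE_FAST y → y=165. Stack: []
LOAD_FAST_LOAD_FAST r,a → push 11,22. Stack: [11, 22]
BINARY_OP + → 11 + 22 = 33. Stack: [33]
STORE_FAST w → w=33. Stack: []
LOAD_FAST_LOAD_FAST w,r → push 33,11. Stack: [33, 11]
BINARY_OP % → 33 % 11 = 0. Stack: [0]
STORE_FAST r → r=0. Stack: []
LOAD_FAST w → push 33. Stack: [33]
RETURN_VALUE → return 33.

33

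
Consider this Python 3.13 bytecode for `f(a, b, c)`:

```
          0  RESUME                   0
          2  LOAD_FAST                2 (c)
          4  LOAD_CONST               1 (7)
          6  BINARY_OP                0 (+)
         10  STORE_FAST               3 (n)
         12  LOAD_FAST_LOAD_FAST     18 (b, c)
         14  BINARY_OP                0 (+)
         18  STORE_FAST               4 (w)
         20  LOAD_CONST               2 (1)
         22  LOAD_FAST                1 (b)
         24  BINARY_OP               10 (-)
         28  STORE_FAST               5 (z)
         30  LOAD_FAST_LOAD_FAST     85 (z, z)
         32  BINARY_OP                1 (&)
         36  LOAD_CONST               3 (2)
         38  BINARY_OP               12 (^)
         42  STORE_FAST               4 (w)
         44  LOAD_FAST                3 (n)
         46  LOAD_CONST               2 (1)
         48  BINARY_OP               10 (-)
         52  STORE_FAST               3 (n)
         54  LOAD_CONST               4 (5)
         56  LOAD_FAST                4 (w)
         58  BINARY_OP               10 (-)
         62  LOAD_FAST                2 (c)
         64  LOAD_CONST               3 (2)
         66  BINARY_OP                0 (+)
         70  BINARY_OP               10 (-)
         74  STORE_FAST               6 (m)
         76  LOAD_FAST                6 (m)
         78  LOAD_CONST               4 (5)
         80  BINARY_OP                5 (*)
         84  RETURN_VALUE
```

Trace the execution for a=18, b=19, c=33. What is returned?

LOAD_FAST c → push 33. Stack: [33]
LOAD_CONST → push 7. Stack: [33, 7]
BINARY_OP + → 33 + 7 = 40. Stack: [40]
STORE_FAST n → n=40. Stack: []
LOAD_FAST_LOAD_FAST b,c → push 19,33. Stack: [19, 33]
BINARY_OP + → 19 + 33 = 52. Stack: [52]
STORE_FAST w → w=52. Stack: []
LOAD_CONST → push 1. Stack: [1]
LOAD_FAST b → push 19. Stack: [1, 19]
BINARY_OP - → 1 - 19 = -18. Stack: [-18]
STORE_FAST z → z=-18. Stack: []
LOAD_FAST_LOAD_FAST z,z → push -18,-18. Stack: [-18, -18]
BINARY_OP & → -18 & -18 = -18. Stack: [-18]
LOAD_CONST → push 2. Stack: [-18, 2]
BINARY_OP ^ → -18 ^ 2 = -20. Stack: [-20]
STORE_FAST w → w=-20. Stack: []
LOAD_FAST n → push 40. Stack: [40]
LOAD_CONST → push 1. Stack: [40, 1]
BINARY_OP - → 40 - 1 = 39. Stack: [39]
STORE_FAST n → n=39. Stack: []
LOAD_CONST → push 5. Stack: [5]
LOAD_FAST w → push -20. Stack: [5, -20]
BINARY_OP - → 5 - -20 = 25. Stack: [25]
LOAD_FAST c → push 33. Stack: [25, 33]
LOAD_CONST → push 2. Stack: [25, 33, 2]
BINARY_OP + → 33 + 2 = 35. Stack: [25, 35]
BINARY_OP - → 25 - 35 = -10. Stack: [-10]
STORE_FAST m → m=-10. Stack: []
LOAD_FAST m → push -10. Stack: [-10]
LOAD_CONST → push 5. Stack: [-10, 5]
BINARY_OP * → -10 * 5 = -50. Stack: [-50]
RETURN_VALUE → return -50.

-50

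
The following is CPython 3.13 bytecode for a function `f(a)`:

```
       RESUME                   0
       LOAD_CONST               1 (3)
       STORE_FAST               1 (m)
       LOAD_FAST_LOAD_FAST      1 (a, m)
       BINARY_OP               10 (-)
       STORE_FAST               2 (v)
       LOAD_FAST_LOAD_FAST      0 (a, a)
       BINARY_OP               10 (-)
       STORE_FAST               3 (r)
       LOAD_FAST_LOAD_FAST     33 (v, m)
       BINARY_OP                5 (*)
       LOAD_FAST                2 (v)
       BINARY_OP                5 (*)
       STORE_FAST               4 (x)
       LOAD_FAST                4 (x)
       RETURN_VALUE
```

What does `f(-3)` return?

108

LOAD_CONST → push 3. Stack: [3]
STORE_FAST m → m=3. Stack: []
LOAD_FAST_LOAD_FAST a,m → push -3,3. Stack: [-3, 3]
BINARY_OP - → -3 - 3 = -6. Stack: [-6]
STORE_FAST v → v=-6. Stack: []
LOAD_FAST_LOAD_FAST a,a → push -3,-3. Stack: [-3, -3]
BINARY_OP - → -3 - -3 = 0. Stack: [0]
STORE_FAST r → r=0. Stack: []
LOAD_FAST_LOAD_FAST v,m → push -6,3. Stack: [-6, 3]
BINARY_OP * → -6 * 3 = -18. Stack: [-18]
LOAD_FAST v → push -6. Stack: [-18, -6]
BINARY_OP * → -18 * -6 = 108. Stack: [108]
STORE_FAST x → x=108. Stack: []
LOAD_FAST x → push 108. Stack: [108]
RETURN_VALUE → return 108.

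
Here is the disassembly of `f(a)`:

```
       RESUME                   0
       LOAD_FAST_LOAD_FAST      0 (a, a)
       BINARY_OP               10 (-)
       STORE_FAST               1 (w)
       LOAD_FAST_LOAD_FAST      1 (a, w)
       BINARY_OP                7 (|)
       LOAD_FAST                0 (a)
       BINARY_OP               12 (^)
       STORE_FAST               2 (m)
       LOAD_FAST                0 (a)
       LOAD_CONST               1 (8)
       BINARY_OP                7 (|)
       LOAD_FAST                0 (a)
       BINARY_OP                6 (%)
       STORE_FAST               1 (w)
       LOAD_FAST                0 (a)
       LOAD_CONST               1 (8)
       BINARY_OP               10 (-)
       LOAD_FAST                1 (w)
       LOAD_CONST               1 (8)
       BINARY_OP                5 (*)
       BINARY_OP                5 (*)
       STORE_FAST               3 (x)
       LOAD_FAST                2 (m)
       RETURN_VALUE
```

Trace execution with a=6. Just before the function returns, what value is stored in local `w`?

2

LOAD_FAST_LOAD_FAST a,a → push 6,6. Stack: [6, 6]
BINARY_OP - → 6 - 6 = 0. Stack: [0]
STORE_FAST w → w=0. Stack: []
LOAD_FAST_LOAD_FAST a,w → push 6,0. Stack: [6, 0]
BINARY_OP | → 6 | 0 = 6. Stack: [6]
LOAD_FAST a → push 6. Stack: [6, 6]
BINARY_OP ^ → 6 ^ 6 = 0. Stack: [0]
STORE_FAST m → m=0. Stack: []
LOAD_FAST a → push 6. Stack: [6]
LOAD_CONST → push 8. Stack: [6, 8]
BINARY_OP | → 6 | 8 = 14. Stack: [14]
LOAD_FAST a → push 6. Stack: [14, 6]
BINARY_OP % → 14 % 6 = 2. Stack: [2]
STORE_FAST w → w=2. Stack: []
LOAD_FAST a → push 6. Stack: [6]
LOAD_CONST → push 8. Stack: [6, 8]
BINARY_OP - → 6 - 8 = -2. Stack: [-2]
LOAD_FAST w → push 2. Stack: [-2, 2]
LOAD_CONST → push 8. Stack: [-2, 2, 8]
BINARY_OP * → 2 * 8 = 16. Stack: [-2, 16]
BINARY_OP * → -2 * 16 = -32. Stack: [-32]
STORE_FAST x → x=-32. Stack: []
LOAD_FAST m → push 0. Stack: [0]
RETURN_VALUE → return 0.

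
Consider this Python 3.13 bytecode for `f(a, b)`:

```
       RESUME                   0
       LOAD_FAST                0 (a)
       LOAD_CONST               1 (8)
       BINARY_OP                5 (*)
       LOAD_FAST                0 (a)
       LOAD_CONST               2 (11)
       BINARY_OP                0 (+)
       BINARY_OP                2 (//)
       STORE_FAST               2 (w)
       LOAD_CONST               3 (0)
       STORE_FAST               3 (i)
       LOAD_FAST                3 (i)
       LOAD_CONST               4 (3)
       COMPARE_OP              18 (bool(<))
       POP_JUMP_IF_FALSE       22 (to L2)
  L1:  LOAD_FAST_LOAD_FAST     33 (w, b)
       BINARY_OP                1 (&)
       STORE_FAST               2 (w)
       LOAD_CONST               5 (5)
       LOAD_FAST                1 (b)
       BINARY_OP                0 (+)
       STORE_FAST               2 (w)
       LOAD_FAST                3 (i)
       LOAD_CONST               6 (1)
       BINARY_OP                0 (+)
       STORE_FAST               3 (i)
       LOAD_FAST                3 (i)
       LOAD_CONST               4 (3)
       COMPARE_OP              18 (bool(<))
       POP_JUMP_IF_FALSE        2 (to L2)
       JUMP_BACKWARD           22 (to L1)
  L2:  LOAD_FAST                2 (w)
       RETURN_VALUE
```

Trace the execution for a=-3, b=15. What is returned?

LOAD_FAST a → push -3. Stack: [-3]
LOAD_CONST → push 8. Stack: [-3, 8]
BINARY_OP * → -3 * 8 = -24. Stack: [-24]
LOAD_FAST a → push -3. Stack: [-24, -3]
LOAD_CONST → push 11. Stack: [-24, -3, 11]
BINARY_OP + → -3 + 11 = 8. Stack: [-24, 8]
BINARY_OP // → -24 // 8 = -3. Stack: [-3]
STORE_FAST w → w=-3. Stack: []
LOAD_CONST → push 0. Stack: [0]
STORE_FAST i → i=0. Stack: []
LOAD_FAST i → push 0. Stack: [0]
LOAD_CONST → push 3. Stack: [0, 3]
COMPARE_OP bool(<) → 0 vs 3 = True. Stack: [True]
POP_JUMP_IF_FALSE → pop True; no jump. Stack: []
LOAD_FAST_LOAD_FAST w,b → push -3,15. Stack: [-3, 15]
BINARY_OP & → -3 & 15 = 13. Stack: [13]
STORE_FAST w → w=13. Stack: []
LOAD_CONST → push 5. Stack: [5]
LOAD_FAST b → push 15. Stack: [5, 15]
BINARY_OP + → 5 + 15 = 20. Stack: [20]
STORE_FAST w → w=20. Stack: []
LOAD_FAST i → push 0. Stack: [0]
LOAD_CONST → push 1. Stack: [0, 1]
BINARY_OP + → 0 + 1 = 1. Stack: [1]
STORE_FAST i → i=1. Stack: []
LOAD_FAST i → push 1. Stack: [1]
LOAD_CONST → push 3. Stack: [1, 3]
COMPARE_OP bool(<) → 1 vs 3 = True. Stack: [True]
POP_JUMP_IF_FALSE → pop True; no jump. Stack: []
LOAD_FAST_LOAD_FAST w,b → push 20,15. Stack: [20, 15]
BINARY_OP & → 20 & 15 = 4. Stack: [4]
STORE_FAST w → w=4. Stack: []
LOAD_CONST → push 5. Stack: [5]
LOAD_FAST b → push 15. Stack: [5, 15]
BINARY_OP + → 5 + 15 = 20. Stack: [20]
STORE_FAST w → w=20. Stack: []
LOAD_FAST i → push 1. Stack: [1]
LOAD_CONST → push 1. Stack: [1, 1]
BINARY_OP + → 1 + 1 = 2. Stack: [2]
STORE_FAST i → i=2. Stack: []
LOAD_FAST i → push 2. Stack: [2]
LOAD_CONST → push 3. Stack: [2, 3]
COMPARE_OP bool(<) → 2 vs 3 = True. Stack: [True]
POP_JUMP_IF_FALSE → pop True; no jump. Stack: []
LOAD_FAST_LOAD_FAST w,b → push 20,15. Stack: [20, 15]
BINARY_OP & → 20 & 15 = 4. Stack: [4]
STORE_FAST w → w=4. Stack: []
LOAD_CONST → push 5. Stack: [5]
LOAD_FAST b → push 15. Stack: [5, 15]
BINARY_OP + → 5 + 15 = 20. Stack: [20]
STORE_FAST w → w=20. Stack: []
LOAD_FAST i → push 2. Stack: [2]
LOAD_CONST → push 1. Stack: [2, 1]
BINARY_OP + → 2 + 1 = 3. Stack: [3]
STORE_FAST i → i=3. Stack: []
LOAD_FAST i → push 3. Stack: [3]
LOAD_CONST → push 3. Stack: [3, 3]
COMPARE_OP bool(<) → 3 vs 3 = False. Stack: [False]
POP_JUMP_IF_FALSE → pop False; jump. Stack: []
LOAD_FAST w → push 20. Stack: [20]
RETURN_VALUE → return 20.

20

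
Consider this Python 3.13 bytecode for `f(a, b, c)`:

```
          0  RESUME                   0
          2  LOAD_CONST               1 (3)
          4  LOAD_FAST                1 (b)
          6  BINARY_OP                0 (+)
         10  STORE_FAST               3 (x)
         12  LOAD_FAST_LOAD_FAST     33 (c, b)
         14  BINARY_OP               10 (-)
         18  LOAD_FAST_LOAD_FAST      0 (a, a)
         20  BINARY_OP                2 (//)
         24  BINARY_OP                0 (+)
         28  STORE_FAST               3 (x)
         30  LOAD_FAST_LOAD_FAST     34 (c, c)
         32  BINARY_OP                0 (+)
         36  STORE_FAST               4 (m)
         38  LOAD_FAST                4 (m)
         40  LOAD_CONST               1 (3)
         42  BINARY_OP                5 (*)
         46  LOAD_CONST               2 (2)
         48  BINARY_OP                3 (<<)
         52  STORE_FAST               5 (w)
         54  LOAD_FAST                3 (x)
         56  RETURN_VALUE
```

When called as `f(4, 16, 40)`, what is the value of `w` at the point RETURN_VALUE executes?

LOAD_CONST → push 3. Stack: [3]
LOAD_FAST b → push 16. Stack: [3, 16]
BINARY_OP + → 3 + 16 = 19. Stack: [19]
STORE_FAST x → x=19. Stack: []
LOAD_FAST_LOAD_FAST c,b → push 40,16. Stack: [40, 16]
BINARY_OP - → 40 - 16 = 24. Stack: [24]
LOAD_FAST_LOAD_FAST a,a → push 4,4. Stack: [24, 4, 4]
BINARY_OP // → 4 // 4 = 1. Stack: [24, 1]
BINARY_OP + → 24 + 1 = 25. Stack: [25]
STORE_FAST x → x=25. Stack: []
LOAD_FAST_LOAD_FAST c,c → push 40,40. Stack: [40, 40]
BINARY_OP + → 40 + 40 = 80. Stack: [80]
STORE_FAST m → m=80. Stack: []
LOAD_FAST m → push 80. Stack: [80]
LOAD_CONST → push 3. Stack: [80, 3]
BINARY_OP * → 80 * 3 = 240. Stack: [240]
LOAD_CONST → push 2. Stack: [240, 2]
BINARY_OP << → 240 << 2 = 960. Stack: [960]
STORE_FAST w → w=960. Stack: []
LOAD_FAST x → push 25. Stack: [25]
RETURN_VALUE → return 25.

960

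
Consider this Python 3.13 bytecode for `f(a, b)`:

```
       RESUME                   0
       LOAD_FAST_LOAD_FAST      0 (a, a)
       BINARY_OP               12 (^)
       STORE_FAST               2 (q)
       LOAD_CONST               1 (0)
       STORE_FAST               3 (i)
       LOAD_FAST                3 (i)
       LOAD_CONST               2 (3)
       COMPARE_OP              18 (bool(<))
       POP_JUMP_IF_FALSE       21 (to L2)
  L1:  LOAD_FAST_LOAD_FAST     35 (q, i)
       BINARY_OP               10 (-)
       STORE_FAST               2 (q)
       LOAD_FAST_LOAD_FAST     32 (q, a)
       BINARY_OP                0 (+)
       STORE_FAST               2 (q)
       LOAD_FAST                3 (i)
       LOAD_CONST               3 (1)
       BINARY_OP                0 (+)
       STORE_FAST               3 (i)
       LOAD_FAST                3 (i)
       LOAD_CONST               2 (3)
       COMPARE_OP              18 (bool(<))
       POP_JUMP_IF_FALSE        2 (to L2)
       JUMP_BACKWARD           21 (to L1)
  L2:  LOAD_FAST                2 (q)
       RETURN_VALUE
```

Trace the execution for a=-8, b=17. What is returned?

LOAD_FAST_LOAD_FAST a,a → push -8,-8. Stack: [-8, -8]
BINARY_OP ^ → -8 ^ -8 = 0. Stack: [0]
STORE_FAST q → q=0. Stack: []
LOAD_CONST → push 0. Stack: [0]
STORE_FAST i → i=0. Stack: []
LOAD_FAST i → push 0. Stack: [0]
LOAD_CONST → push 3. Stack: [0, 3]
COMPARE_OP bool(<) → 0 vs 3 = True. Stack: [True]
POP_JUMP_IF_FALSE → pop True; no jump. Stack: []
LOAD_FAST_LOAD_FAST q,i → push 0,0. Stack: [0, 0]
BINARY_OP - → 0 - 0 = 0. Stack: [0]
STORE_FAST q → q=0. Stack: []
LOAD_FAST_LOAD_FAST q,a → push 0,-8. Stack: [0, -8]
BINARY_OP + → 0 + -8 = -8. Stack: [-8]
STORE_FAST q → q=-8. Stack: []
LOAD_FAST i → push 0. Stack: [0]
LOAD_CONST → push 1. Stack: [0, 1]
BINARY_OP + → 0 + 1 = 1. Stack: [1]
STORE_FAST i → i=1. Stack: []
LOAD_FAST i → push 1. Stack: [1]
LOAD_CONST → push 3. Stack: [1, 3]
COMPARE_OP bool(<) → 1 vs 3 = True. Stack: [True]
POP_JUMP_IF_FALSE → pop True; no jump. Stack: []
LOAD_FAST_LOAD_FAST q,i → push -8,1. Stack: [-8, 1]
BINARY_OP - → -8 - 1 = -9. Stack: [-9]
STORE_FAST q → q=-9. Stack: []
LOAD_FAST_LOAD_FAST q,a → push -9,-8. Stack: [-9, -8]
BINARY_OP + → -9 + -8 = -17. Stack: [-17]
STORE_FAST q → q=-17. Stack: []
LOAD_FAST i → push 1. Stack: [1]
LOAD_CONST → push 1. Stack: [1, 1]
BINARY_OP + → 1 + 1 = 2. Stack: [2]
STORE_FAST i → i=2. Stack: []
LOAD_FAST i → push 2. Stack: [2]
LOAD_CONST → push 3. Stack: [2, 3]
COMPARE_OP bool(<) → 2 vs 3 = True. Stack: [True]
POP_JUMP_IF_FALSE → pop True; no jump. Stack: []
LOAD_FAST_LOAD_FAST q,i → push -17,2. Stack: [-17, 2]
BINARY_OP - → -17 - 2 = -19. Stack: [-19]
STORE_FAST q → q=-19. Stack: []
LOAD_FAST_LOAD_FAST q,a → push -19,-8. Stack: [-19, -8]
BINARY_OP + → -19 + -8 = -27. Stack: [-27]
STORE_FAST q → q=-27. Stack: []
LOAD_FAST i → push 2. Stack: [2]
LOAD_CONST → push 1. Stack: [2, 1]
BINARY_OP + → 2 + 1 = 3. Stack: [3]
STORE_FAST i → i=3. Stack: []
LOAD_FAST i → push 3. Stack: [3]
LOAD_CONST → push 3. Stack: [3, 3]
COMPARE_OP bool(<) → 3 vs 3 = False. Stack: [False]
POP_JUMP_IF_FALSE → pop False; jump. Stack: []
LOAD_FAST q → push -27. Stack: [-27]
RETURN_VALUE → return -27.

-27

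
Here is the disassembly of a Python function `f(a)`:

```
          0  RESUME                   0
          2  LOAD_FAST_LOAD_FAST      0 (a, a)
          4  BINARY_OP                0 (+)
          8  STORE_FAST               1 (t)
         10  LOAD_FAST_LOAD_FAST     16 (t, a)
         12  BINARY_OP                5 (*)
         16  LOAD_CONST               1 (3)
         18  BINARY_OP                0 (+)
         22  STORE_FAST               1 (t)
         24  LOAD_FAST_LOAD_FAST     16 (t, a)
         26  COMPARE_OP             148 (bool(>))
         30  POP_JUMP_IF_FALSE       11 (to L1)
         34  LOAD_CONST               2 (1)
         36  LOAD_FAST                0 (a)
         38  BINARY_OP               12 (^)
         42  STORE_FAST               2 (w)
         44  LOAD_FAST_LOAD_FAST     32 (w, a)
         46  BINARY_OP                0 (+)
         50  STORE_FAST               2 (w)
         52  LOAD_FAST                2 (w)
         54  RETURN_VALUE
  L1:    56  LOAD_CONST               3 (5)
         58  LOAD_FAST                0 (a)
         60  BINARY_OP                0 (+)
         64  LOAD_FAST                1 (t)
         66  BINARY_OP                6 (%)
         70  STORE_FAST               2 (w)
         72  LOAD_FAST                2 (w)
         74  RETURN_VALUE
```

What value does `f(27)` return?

LOAD_FAST_LOAD_FAST a,a → push 27,27. Stack: [27, 27]
BINARY_OP + → 27 + 27 = 54. Stack: [54]
STORE_FAST t → t=54. Stack: []
LOAD_FAST_LOAD_FAST t,a → push 54,27. Stack: [54, 27]
BINARY_OP * → 54 * 27 = 1458. Stack: [1458]
LOAD_CONST → push 3. Stack: [1458, 3]
BINARY_OP + → 1458 + 3 = 1461. Stack: [1461]
STORE_FAST t → t=1461. Stack: []
LOAD_FAST_LOAD_FAST t,a → push 1461,27. Stack: [1461, 27]
COMPARE_OP bool(>) → 1461 vs 27 = True. Stack: [True]
POP_JUMP_IF_FALSE → pop True; no jump. Stack: []
LOAD_CONST → push 1. Stack: [1]
LOAD_FAST a → push 27. Stack: [1, 27]
BINARY_OP ^ → 1 ^ 27 = 26. Stack: [26]
STORE_FAST w → w=26. Stack: []
LOAD_FAST_LOAD_FAST w,a → push 26,27. Stack: [26, 27]
BINARY_OP + → 26 + 27 = 53. Stack: [53]
STORE_FAST w → w=53. Stack: []
LOAD_FAST w → push 53. Stack: [53]
RETURN_VALUE → return 53.

53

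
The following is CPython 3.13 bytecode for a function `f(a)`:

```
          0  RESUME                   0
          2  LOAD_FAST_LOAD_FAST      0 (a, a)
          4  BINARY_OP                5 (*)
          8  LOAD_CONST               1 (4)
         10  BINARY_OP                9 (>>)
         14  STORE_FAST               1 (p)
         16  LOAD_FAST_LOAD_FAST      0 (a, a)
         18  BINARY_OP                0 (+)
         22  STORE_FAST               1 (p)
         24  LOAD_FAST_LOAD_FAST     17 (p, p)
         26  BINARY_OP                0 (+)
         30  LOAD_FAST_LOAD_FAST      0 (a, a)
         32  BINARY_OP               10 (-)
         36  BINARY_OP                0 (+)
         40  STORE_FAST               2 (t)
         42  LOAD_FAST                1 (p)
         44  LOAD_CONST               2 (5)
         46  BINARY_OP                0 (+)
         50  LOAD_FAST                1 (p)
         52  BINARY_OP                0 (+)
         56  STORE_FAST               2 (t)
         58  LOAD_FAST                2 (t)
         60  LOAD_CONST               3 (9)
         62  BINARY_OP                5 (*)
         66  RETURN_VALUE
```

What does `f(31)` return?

1161

LOAD_FAST_LOAD_FAST a,a → push 31,31. Stack: [31, 31]
BINARY_OP * → 31 * 31 = 961. Stack: [961]
LOAD_CONST → push 4. Stack: [961, 4]
BINARY_OP >> → 961 >> 4 = 60. Stack: [60]
STORE_FAST p → p=60. Stack: []
LOAD_FAST_LOAD_FAST a,a → push 31,31. Stack: [31, 31]
BINARY_OP + → 31 + 31 = 62. Stack: [62]
STORE_FAST p → p=62. Stack: []
LOAD_FAST_LOAD_FAST p,p → push 62,62. Stack: [62, 62]
BINARY_OP + → 62 + 62 = 124. Stack: [124]
LOAD_FAST_LOAD_FAST a,a → push 31,31. Stack: [124, 31, 31]
BINARY_OP - → 31 - 31 = 0. Stack: [124, 0]
BINARY_OP + → 124 + 0 = 124. Stack: [124]
STORE_FAST t → t=124. Stack: []
LOAD_FAST p → push 62. Stack: [62]
LOAD_CONST → push 5. Stack: [62, 5]
BINARY_OP + → 62 + 5 = 67. Stack: [67]
LOAD_FAST p → push 62. Stack: [67, 62]
BINARY_OP + → 67 + 62 = 129. Stack: [129]
STORE_FAST t → t=129. Stack: []
LOAD_FAST t → push 129. Stack: [129]
LOAD_CONST → push 9. Stack: [129, 9]
BINARY_OP * → 129 * 9 = 1161. Stack: [1161]
RETURN_VALUE → return 1161.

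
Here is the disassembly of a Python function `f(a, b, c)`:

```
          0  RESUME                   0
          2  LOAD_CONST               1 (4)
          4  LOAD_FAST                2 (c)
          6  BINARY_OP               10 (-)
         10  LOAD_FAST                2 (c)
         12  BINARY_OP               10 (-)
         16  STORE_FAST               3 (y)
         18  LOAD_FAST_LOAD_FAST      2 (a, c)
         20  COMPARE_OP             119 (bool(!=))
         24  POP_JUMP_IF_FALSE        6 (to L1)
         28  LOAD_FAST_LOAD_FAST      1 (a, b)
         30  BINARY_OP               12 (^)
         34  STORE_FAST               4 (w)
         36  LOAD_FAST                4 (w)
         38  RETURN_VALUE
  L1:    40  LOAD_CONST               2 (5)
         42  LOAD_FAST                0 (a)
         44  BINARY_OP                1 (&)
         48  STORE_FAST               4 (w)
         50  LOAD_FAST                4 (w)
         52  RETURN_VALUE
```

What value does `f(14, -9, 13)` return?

-7

LOAD_CONST → push 4. Stack: [4]
LOAD_FAST c → push 13. Stack: [4, 13]
BINARY_OP - → 4 - 13 = -9. Stack: [-9]
LOAD_FAST c → push 13. Stack: [-9, 13]
BINARY_OP - → -9 - 13 = -22. Stack: [-22]
STORE_FAST y → y=-22. Stack: []
LOAD_FAST_LOAD_FAST a,c → push 14,13. Stack: [14, 13]
COMPARE_OP bool(!=) → 14 vs 13 = True. Stack: [True]
POP_JUMP_IF_FALSE → pop True; no jump. Stack: []
LOAD_FAST_LOAD_FAST a,b → push 14,-9. Stack: [14, -9]
BINARY_OP ^ → 14 ^ -9 = -7. Stack: [-7]
STORE_FAST w → w=-7. Stack: []
LOAD_FAST w → push -7. Stack: [-7]
RETURN_VALUE → return -7.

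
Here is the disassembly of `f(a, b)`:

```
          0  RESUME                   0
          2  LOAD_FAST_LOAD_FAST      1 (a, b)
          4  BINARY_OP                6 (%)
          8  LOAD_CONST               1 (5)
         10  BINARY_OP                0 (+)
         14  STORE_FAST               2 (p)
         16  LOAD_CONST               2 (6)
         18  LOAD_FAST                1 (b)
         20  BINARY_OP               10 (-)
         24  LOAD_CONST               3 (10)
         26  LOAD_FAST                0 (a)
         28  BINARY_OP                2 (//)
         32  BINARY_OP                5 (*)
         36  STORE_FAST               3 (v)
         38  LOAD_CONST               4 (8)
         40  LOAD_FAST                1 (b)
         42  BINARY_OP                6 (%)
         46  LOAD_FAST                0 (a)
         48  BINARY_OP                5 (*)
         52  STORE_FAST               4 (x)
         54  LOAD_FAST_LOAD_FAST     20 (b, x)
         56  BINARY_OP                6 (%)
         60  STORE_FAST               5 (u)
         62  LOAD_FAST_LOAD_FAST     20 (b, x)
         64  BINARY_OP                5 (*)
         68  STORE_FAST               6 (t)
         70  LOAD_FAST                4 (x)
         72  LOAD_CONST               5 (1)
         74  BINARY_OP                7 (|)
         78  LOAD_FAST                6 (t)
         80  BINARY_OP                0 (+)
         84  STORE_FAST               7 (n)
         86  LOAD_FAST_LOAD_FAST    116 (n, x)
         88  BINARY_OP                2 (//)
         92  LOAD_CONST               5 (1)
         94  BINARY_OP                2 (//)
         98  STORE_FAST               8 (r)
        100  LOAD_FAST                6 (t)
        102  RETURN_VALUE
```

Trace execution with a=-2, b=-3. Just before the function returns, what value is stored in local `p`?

3

LOAD_FAST_LOAD_FAST a,b → push -2,-3. Stack: [-2, -3]
BINARY_OP % → -2 % -3 = -2. Stack: [-2]
LOAD_CONST → push 5. Stack: [-2, 5]
BINARY_OP + → -2 + 5 = 3. Stack: [3]
STORE_FAST p → p=3. Stack: []
LOAD_CONST → push 6. Stack: [6]
LOAD_FAST b → push -3. Stack: [6, -3]
BINARY_OP - → 6 - -3 = 9. Stack: [9]
LOAD_CONST → push 10. Stack: [9, 10]
LOAD_FAST a → push -2. Stack: [9, 10, -2]
BINARY_OP // → 10 // -2 = -5. Stack: [9, -5]
BINARY_OP * → 9 * -5 = -45. Stack: [-45]
STORE_FAST v → v=-45. Stack: []
LOAD_CONST → push 8. Stack: [8]
LOAD_FAST b → push -3. Stack: [8, -3]
BINARY_OP % → 8 % -3 = -1. Stack: [-1]
LOAD_FAST a → push -2. Stack: [-1, -2]
BINARY_OP * → -1 * -2 = 2. Stack: [2]
STORE_FAST x → x=2. Stack: []
LOAD_FAST_LOAD_FAST b,x → push -3,2. Stack: [-3, 2]
BINARY_OP % → -3 % 2 = 1. Stack: [1]
STORE_FAST u → u=1. Stack: []
LOAD_FAST_LOAD_FAST b,x → push -3,2. Stack: [-3, 2]
BINARY_OP * → -3 * 2 = -6. Stack: [-6]
STORE_FAST t → t=-6. Stack: []
LOAD_FAST x → push 2. Stack: [2]
LOAD_CONST → push 1. Stack: [2, 1]
BINARY_OP | → 2 | 1 = 3. Stack: [3]
LOAD_FAST t → push -6. Stack: [3, -6]
BINARY_OP + → 3 + -6 = -3. Stack: [-3]
STORE_FAST n → n=-3. Stack: []
LOAD_FAST_LOAD_FAST n,x → push -3,2. Stack: [-3, 2]
BINARY_OP // → -3 // 2 = -2. Stack: [-2]
LOAD_CONST → push 1. Stack: [-2, 1]
BINARY_OP // → -2 // 1 = -2. Stack: [-2]
STORE_FAST r → r=-2. Stack: []
LOAD_FAST t → push -6. Stack: [-6]
RETURN_VALUE → return -6.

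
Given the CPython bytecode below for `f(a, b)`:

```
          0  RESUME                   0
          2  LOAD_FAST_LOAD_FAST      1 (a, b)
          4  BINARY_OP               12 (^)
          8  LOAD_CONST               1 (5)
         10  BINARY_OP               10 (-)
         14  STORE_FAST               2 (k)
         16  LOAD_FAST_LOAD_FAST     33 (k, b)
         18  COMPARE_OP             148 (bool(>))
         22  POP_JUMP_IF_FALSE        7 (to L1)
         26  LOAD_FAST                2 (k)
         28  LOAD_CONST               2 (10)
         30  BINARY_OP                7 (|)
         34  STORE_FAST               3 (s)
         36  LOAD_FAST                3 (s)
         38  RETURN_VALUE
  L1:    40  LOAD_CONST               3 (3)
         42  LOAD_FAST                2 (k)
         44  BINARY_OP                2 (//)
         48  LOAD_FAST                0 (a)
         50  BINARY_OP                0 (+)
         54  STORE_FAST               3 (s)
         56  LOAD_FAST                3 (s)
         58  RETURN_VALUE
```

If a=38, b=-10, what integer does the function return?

LOAD_FAST_LOAD_FAST a,b → push 38,-10. Stack: [38, -10]
BINARY_OP ^ → 38 ^ -10 = -48. Stack: [-48]
LOAD_CONST → push 5. Stack: [-48, 5]
BINARY_OP - → -48 - 5 = -53. Stack: [-53]
STORE_FAST k → k=-53. Stack: []
LOAD_FAST_LOAD_FAST k,b → push -53,-10. Stack: [-53, -10]
COMPARE_OP bool(>) → -53 vs -10 = False. Stack: [False]
POP_JUMP_IF_FALSE → pop False; jump. Stack: []
LOAD_CONST → push 3. Stack: [3]
LOAD_FAST k → push -53. Stack: [3, -53]
BINARY_OP // → 3 // -53 = -1. Stack: [-1]
LOAD_FAST a → push 38. Stack: [-1, 38]
BINARY_OP + → -1 + 38 = 37. Stack: [37]
STORE_FAST s → s=37. Stack: []
LOAD_FAST s → push 37. Stack: [37]
RETURN_VALUE → return 37.

37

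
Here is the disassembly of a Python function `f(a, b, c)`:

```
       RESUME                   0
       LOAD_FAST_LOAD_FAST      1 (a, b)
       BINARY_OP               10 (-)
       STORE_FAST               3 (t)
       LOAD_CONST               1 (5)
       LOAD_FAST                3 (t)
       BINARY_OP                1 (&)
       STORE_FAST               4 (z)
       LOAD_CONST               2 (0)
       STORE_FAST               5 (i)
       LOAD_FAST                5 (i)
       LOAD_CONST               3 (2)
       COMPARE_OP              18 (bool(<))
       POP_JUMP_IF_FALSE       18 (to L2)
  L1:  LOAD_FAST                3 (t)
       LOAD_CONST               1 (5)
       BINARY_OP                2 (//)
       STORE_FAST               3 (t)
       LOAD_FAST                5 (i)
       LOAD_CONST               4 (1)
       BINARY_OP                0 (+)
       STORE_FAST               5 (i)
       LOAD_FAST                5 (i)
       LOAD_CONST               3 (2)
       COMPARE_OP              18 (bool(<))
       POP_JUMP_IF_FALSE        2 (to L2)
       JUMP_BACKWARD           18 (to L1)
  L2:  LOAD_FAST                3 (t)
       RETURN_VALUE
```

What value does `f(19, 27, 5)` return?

LOAD_FAST_LOAD_FAST a,b → push 19,27. Stack: [19, 27]
BINARY_OP - → 19 - 27 = -8. Stack: [-8]
STORE_FAST t → t=-8. Stack: []
LOAD_CONST → push 5. Stack: [5]
LOAD_FAST t → push -8. Stack: [5, -8]
BINARY_OP & → 5 & -8 = 0. Stack: [0]
STORE_FAST z → z=0. Stack: []
LOAD_CONST → push 0. Stack: [0]
STORE_FAST i → i=0. Stack: []
LOAD_FAST i → push 0. Stack: [0]
LOAD_CONST → push 2. Stack: [0, 2]
COMPARE_OP bool(<) → 0 vs 2 = True. Stack: [True]
POP_JUMP_IF_FALSE → pop True; no jump. Stack: []
LOAD_FAST t → push -8. Stack: [-8]
LOAD_CONST → push 5. Stack: [-8, 5]
BINARY_OP // → -8 // 5 = -2. Stack: [-2]
STORE_FAST t → t=-2. Stack: []
LOAD_FAST i → push 0. Stack: [0]
LOAD_CONST → push 1. Stack: [0, 1]
BINARY_OP + → 0 + 1 = 1. Stack: [1]
STORE_FAST i → i=1. Stack: []
LOAD_FAST i → push 1. Stack: [1]
LOAD_CONST → push 2. Stack: [1, 2]
COMPARE_OP bool(<) → 1 vs 2 = True. Stack: [True]
POP_JUMP_IF_FALSE → pop True; no jump. Stack: []
LOAD_FAST t → push -2. Stack: [-2]
LOAD_CONST → push 5. Stack: [-2, 5]
BINARY_OP // → -2 // 5 = -1. Stack: [-1]
STORE_FAST t → t=-1. Stack: []
LOAD_FAST i → push 1. Stack: [1]
LOAD_CONST → push 1. Stack: [1, 1]
BINARY_OP + → 1 + 1 = 2. Stack: [2]
STORE_FAST i → i=2. Stack: []
LOAD_FAST i → push 2. Stack: [2]
LOAD_CONST → push 2. Stack: [2, 2]
COMPARE_OP bool(<) → 2 vs 2 = False. Stack: [False]
POP_JUMP_IF_FALSE → pop False; jump. Stack: []
LOAD_FAST t → push -1. Stack: [-1]
RETURN_VALUE → return -1.

-1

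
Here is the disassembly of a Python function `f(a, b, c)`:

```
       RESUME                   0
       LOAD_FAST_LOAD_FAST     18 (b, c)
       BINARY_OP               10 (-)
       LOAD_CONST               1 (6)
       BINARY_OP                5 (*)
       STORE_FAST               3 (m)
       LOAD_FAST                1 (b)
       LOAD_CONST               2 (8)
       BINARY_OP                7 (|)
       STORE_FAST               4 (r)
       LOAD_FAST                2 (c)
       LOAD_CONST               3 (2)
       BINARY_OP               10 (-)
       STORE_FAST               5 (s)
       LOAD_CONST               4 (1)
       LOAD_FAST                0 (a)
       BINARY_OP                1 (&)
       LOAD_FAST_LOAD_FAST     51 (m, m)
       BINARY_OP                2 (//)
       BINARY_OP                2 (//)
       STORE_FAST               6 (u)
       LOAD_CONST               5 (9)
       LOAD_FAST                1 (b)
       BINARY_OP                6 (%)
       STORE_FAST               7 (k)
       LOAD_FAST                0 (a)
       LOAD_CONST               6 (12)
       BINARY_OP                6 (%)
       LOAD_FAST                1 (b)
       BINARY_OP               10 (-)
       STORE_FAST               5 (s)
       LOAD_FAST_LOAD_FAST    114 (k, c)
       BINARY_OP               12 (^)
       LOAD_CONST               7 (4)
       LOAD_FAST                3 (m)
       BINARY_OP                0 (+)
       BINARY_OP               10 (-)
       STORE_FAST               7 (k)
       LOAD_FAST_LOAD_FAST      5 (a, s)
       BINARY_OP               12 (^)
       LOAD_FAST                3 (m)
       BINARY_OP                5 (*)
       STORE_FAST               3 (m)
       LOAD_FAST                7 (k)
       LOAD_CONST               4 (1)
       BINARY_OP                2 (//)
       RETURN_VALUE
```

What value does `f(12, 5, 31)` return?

LOAD_FAST_LOAD_FAST b,c → push 5,31. Stack: [5, 31]
BINARY_OP - → 5 - 31 = -26. Stack: [-26]
LOAD_CONST → push 6. Stack: [-26, 6]
BINARY_OP * → -26 * 6 = -156. Stack: [-156]
STORE_FAST m → m=-156. Stack: []
LOAD_FAST b → push 5. Stack: [5]
LOAD_CONST → push 8. Stack: [5, 8]
BINARY_OP | → 5 | 8 = 13. Stack: [13]
STORE_FAST r → r=13. Stack: []
LOAD_FAST c → push 31. Stack: [31]
LOAD_CONST → push 2. Stack: [31, 2]
BINARY_OP - → 31 - 2 = 29. Stack: [29]
STORE_FAST s → s=29. Stack: []
LOAD_CONST → push 1. Stack: [1]
LOAD_FAST a → push 12. Stack: [1, 12]
BINARY_OP & → 1 & 12 = 0. Stack: [0]
LOAD_FAST_LOAD_FAST m,m → push -156,-156. Stack: [0, -156, -156]
BINARY_OP // → -156 // -156 = 1. Stack: [0, 1]
BINARY_OP // → 0 // 1 = 0. Stack: [0]
STORE_FAST u → u=0. Stack: []
LOAD_CONST → push 9. Stack: [9]
LOAD_FAST b → push 5. Stack: [9, 5]
BINARY_OP % → 9 % 5 = 4. Stack: [4]
STORE_FAST k → k=4. Stack: []
LOAD_FAST a → push 12. Stack: [12]
LOAD_CONST → push 12. Stack: [12, 12]
BINARY_OP % → 12 % 12 = 0. Stack: [0]
LOAD_FAST b → push 5. Stack: [0, 5]
BINARY_OP - → 0 - 5 = -5. Stack: [-5]
STORE_FAST s → s=-5. Stack: []
LOAD_FAST_LOAD_FAST k,c → push 4,31. Stack: [4, 31]
BINARY_OP ^ → 4 ^ 31 = 27. Stack: [27]
LOAD_CONST → push 4. Stack: [27, 4]
LOAD_FAST m → push -156. Stack: [27, 4, -156]
BINARY_OP + → 4 + -156 = -152. Stack: [27, -152]
BINARY_OP - → 27 - -152 = 179. Stack: [179]
STORE_FAST k → k=179. Stack: []
LOAD_FAST_LOAD_FAST a,s → push 12,-5. Stack: [12, -5]
BINARY_OP ^ → 12 ^ -5 = -9. Stack: [-9]
LOAD_FAST m → push -156. Stack: [-9, -156]
BINARY_OP * → -9 * -156 = 1404. Stack: [1404]
STORE_FAST m → m=1404. Stack: []
LOAD_FAST k → push 179. Stack: [179]
LOAD_CONST → push 1. Stack: [179, 1]
BINARY_OP // → 179 // 1 = 179. Stack: [179]
RETURN_VALUE → return 179.

179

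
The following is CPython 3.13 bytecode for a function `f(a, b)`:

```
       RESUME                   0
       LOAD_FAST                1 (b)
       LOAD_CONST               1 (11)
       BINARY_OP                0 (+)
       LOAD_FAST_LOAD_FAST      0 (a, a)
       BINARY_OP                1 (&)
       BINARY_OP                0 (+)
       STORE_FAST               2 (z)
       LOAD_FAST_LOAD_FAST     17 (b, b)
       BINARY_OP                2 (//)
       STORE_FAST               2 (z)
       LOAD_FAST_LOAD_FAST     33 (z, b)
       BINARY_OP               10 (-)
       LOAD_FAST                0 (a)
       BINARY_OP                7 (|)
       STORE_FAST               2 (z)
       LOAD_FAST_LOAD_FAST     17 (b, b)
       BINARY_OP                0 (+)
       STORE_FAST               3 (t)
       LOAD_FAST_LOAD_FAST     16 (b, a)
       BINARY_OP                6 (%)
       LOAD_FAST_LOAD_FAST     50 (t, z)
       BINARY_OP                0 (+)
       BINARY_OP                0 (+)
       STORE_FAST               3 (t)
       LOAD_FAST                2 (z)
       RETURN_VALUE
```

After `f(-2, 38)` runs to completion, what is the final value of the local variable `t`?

75

LOAD_FAST b → push 38. Stack: [38]
LOAD_CONST → push 11. Stack: [38, 11]
BINARY_OP + → 38 + 11 = 49. Stack: [49]
LOAD_FAST_LOAD_FAST a,a → push -2,-2. Stack: [49, -2, -2]
BINARY_OP & → -2 & -2 = -2. Stack: [49, -2]
BINARY_OP + → 49 + -2 = 47. Stack: [47]
STORE_FAST z → z=47. Stack: []
LOAD_FAST_LOAD_FAST b,b → push 38,38. Stack: [38, 38]
BINARY_OP // → 38 // 38 = 1. Stack: [1]
STORE_FAST z → z=1. Stack: []
LOAD_FAST_LOAD_FAST z,b → push 1,38. Stack: [1, 38]
BINARY_OP - → 1 - 38 = -37. Stack: [-37]
LOAD_FAST a → push -2. Stack: [-37, -2]
BINARY_OP | → -37 | -2 = -1. Stack: [-1]
STORE_FAST z → z=-1. Stack: []
LOAD_FAST_LOAD_FAST b,b → push 38,38. Stack: [38, 38]
BINARY_OP + → 38 + 38 = 76. Stack: [76]
STORE_FAST t → t=76. Stack: []
LOAD_FAST_LOAD_FAST b,a → push 38,-2. Stack: [38, -2]
BINARY_OP % → 38 % -2 = 0. Stack: [0]
LOAD_FAST_LOAD_FAST t,z → push 76,-1. Stack: [0, 76, -1]
BINARY_OP + → 76 + -1 = 75. Stack: [0, 75]
BINARY_OP + → 0 + 75 = 75. Stack: [75]
STORE_FAST t → t=75. Stack: []
LOAD_FAST z → push -1. Stack: [-1]
RETURN_VALUE → return -1.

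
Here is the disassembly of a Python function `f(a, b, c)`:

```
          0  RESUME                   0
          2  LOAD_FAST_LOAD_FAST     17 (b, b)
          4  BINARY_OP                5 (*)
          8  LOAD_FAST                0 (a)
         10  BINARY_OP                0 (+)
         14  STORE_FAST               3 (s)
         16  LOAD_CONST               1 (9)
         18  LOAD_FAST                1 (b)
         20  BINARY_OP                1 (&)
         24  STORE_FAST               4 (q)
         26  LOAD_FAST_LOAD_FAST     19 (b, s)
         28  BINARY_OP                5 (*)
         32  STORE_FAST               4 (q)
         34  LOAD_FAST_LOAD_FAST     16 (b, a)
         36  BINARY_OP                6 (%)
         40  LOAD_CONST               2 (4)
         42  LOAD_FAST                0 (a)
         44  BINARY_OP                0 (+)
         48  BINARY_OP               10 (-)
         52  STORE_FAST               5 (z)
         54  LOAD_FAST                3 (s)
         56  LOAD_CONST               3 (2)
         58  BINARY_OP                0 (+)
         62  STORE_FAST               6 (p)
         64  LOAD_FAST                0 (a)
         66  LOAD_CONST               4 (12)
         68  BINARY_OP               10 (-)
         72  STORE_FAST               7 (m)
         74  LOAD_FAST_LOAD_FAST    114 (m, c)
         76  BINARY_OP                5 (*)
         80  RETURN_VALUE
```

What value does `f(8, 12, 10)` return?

LOAD_FAST_LOAD_FAST b,b → push 12,12. Stack: [12, 12]
BINARY_OP * → 12 * 12 = 144. Stack: [144]
LOAD_FAST a → push 8. Stack: [144, 8]
BINARY_OP + → 144 + 8 = 152. Stack: [152]
STORE_FAST s → s=152. Stack: []
LOAD_CONST → push 9. Stack: [9]
LOAD_FAST b → push 12. Stack: [9, 12]
BINARY_OP & → 9 & 12 = 8. Stack: [8]
STORE_FAST q → q=8. Stack: []
LOAD_FAST_LOAD_FAST b,s → push 12,152. Stack: [12, 152]
BINARY_OP * → 12 * 152 = 1824. Stack: [1824]
STORE_FAST q → q=1824. Stack: []
LOAD_FAST_LOAD_FAST b,a → push 12,8. Stack: [12, 8]
BINARY_OP % → 12 % 8 = 4. Stack: [4]
LOAD_CONST → push 4. Stack: [4, 4]
LOAD_FAST a → push 8. Stack: [4, 4, 8]
BINARY_OP + → 4 + 8 = 12. Stack: [4, 12]
BINARY_OP - → 4 - 12 = -8. Stack: [-8]
STORE_FAST z → z=-8. Stack: []
LOAD_FAST s → push 152. Stack: [152]
LOAD_CONST → push 2. Stack: [152, 2]
BINARY_OP + → 152 + 2 = 154. Stack: [154]
STORE_FAST p → p=154. Stack: []
LOAD_FAST a → push 8. Stack: [8]
LOAD_CONST → push 12. Stack: [8, 12]
BINARY_OP - → 8 - 12 = -4. Stack: [-4]
STORE_FAST m → m=-4. Stack: []
LOAD_FAST_LOAD_FAST m,c → push -4,10. Stack: [-4, 10]
BINARY_OP * → -4 * 10 = -40. Stack: [-40]
RETURN_VALUE → return -40.

-40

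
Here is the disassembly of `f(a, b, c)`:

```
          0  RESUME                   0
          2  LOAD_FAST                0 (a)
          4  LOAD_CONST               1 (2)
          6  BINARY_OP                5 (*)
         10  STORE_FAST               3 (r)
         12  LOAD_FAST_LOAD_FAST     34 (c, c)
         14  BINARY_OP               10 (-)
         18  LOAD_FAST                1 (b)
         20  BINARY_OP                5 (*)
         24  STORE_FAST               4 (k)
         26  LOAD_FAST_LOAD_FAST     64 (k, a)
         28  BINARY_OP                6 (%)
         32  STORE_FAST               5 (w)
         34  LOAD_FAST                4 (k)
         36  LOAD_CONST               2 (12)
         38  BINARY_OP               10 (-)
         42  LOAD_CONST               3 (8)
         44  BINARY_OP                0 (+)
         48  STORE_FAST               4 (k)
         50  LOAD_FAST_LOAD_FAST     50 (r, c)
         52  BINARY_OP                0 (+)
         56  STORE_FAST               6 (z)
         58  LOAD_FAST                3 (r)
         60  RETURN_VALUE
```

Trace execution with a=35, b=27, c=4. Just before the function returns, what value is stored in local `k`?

-4

LOAD_FAST a → push 35. Stack: [35]
LOAD_CONST → push 2. Stack: [35, 2]
BINARY_OP * → 35 * 2 = 70. Stack: [70]
STORE_FAST r → r=70. Stack: []
LOAD_FAST_LOAD_FAST c,c → push 4,4. Stack: [4, 4]
BINARY_OP - → 4 - 4 = 0. Stack: [0]
LOAD_FAST b → push 27. Stack: [0, 27]
BINARY_OP * → 0 * 27 = 0. Stack: [0]
STORE_FAST k → k=0. Stack: []
LOAD_FAST_LOAD_FAST k,a → push 0,35. Stack: [0, 35]
BINARY_OP % → 0 % 35 = 0. Stack: [0]
STORE_FAST w → w=0. Stack: []
LOAD_FAST k → push 0. Stack: [0]
LOAD_CONST → push 12. Stack: [0, 12]
BINARY_OP - → 0 - 12 = -12. Stack: [-12]
LOAD_CONST → push 8. Stack: [-12, 8]
BINARY_OP + → -12 + 8 = -4. Stack: [-4]
STORE_FAST k → k=-4. Stack: []
LOAD_FAST_LOAD_FAST r,c → push 70,4. Stack: [70, 4]
BINARY_OP + → 70 + 4 = 74. Stack: [74]
STORE_FAST z → z=74. Stack: []
LOAD_FAST r → push 70. Stack: [70]
RETURN_VALUE → return 70.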